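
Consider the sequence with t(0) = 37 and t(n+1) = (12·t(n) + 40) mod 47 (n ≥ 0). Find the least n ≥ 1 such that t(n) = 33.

17

t(0) = 37; t(1) = 14; t(2) = 20; t(3) = 45; t(4) = 16; t(5) = 44; t(6) = 4; t(7) = 41; t(8) = 15; t(9) = 32; t(10) = 1; t(11) = 5; t(12) = 6; t(13) = 18; t(14) = 21; t(15) = 10; t(16) = 19; t(17) = 33; t(18) = 13; t(19) = 8; t(20) = 42; t(21) = 27; t(22) = 35; t(23) = 37.
Since t(23) = t(0) = 37, the sequence is periodic with period 23.
The value 33 first appears (with n ≥ 1) at t(17).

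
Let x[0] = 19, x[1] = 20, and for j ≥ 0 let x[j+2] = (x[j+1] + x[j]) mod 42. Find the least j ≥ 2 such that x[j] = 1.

15

x[0] = 19,  x[1] = 20,  x[2] = 39,  x[3] = 17,  x[4] = 14,  x[5] = 31,  x[6] = 3,  x[7] = 34,  x[8] = 37,  x[9] = 29,  x[10] = 24,  x[11] = 11,  x[12] = 35,  x[13] = 4,  x[14] = 39,  x[15] = 1,  x[16] = 40,  x[17] = 41,  x[18] = 39,  x[19] = 38,  x[20] = 35,  x[21] = 31,  x[22] = 24,  x[23] = 13,  x[24] = 37,  x[25] = 8,  x[26] = 3,  x[27] = 11,  x[28] = 14,  x[29] = 25,  x[30] = 39,  x[31] = 22,  x[32] = 19,  x[33] = 41,  x[34] = 18,  x[35] = 17,  x[36] = 35,  x[37] = 10,  x[38] = 3,  x[39] = 13,  x[40] = 16,  x[41] = 29,  x[42] = 3,  x[43] = 32,  x[44] = 35,  x[45] = 25,  x[46] = 18,  x[47] = 1,  x[48] = 19,  x[49] = 20.
Since (x[48], x[49]) = (x[0], x[1]) = (19, 20) (two consecutive terms determine the rest), the sequence is periodic with period 48.
The value 1 first appears (with j ≥ 2) at x[15].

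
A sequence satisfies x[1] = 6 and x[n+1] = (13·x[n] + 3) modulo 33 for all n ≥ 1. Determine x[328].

We have x[1] = 6; x[2] = 15; x[3] = 0; x[4] = 3; x[5] = 9; x[6] = 21; x[7] = 12; x[8] = 27; x[9] = 24; x[10] = 18; x[11] = 6.
The sequence repeats with period 10.
So x[328] = x[1 + ((328-1) mod 10)] = x[8] = 27.

27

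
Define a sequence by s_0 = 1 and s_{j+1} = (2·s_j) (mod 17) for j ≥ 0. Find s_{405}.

15

Listing terms: s_0 = 1,  s_1 = 2,  s_2 = 4,  s_3 = 8,  s_4 = 16,  s_5 = 15,  s_6 = 13,  s_7 = 9,  s_8 = 1.
Since s_8 = s_0 = 1, the sequence is periodic with period 8.
So s_{405} = s_{0 + ((405-0) mod 8)} = s_5 = 15.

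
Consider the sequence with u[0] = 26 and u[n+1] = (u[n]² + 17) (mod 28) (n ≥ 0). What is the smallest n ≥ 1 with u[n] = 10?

u[0] = 26,  u[1] = 21,  u[2] = 10,  u[3] = 5,  u[4] = 14,  u[5] = 17,  u[6] = 26.
The sequence repeats with period 6.
The value 10 first appears (with n ≥ 1) at u[2].

2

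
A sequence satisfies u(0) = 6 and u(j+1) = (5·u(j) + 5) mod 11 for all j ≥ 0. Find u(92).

4

Computing terms: u(0) = 6,  u(1) = 2,  u(2) = 4,  u(3) = 3,  u(4) = 9,  u(5) = 6.
Since u(5) = u(0) = 6, the sequence is periodic with period 5.
So u(92) = u(0 + ((92-0) mod 5)) = u(2) = 4.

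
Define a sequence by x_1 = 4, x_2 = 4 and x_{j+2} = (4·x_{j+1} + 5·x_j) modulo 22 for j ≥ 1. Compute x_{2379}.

8

We have x_1 = 4; x_2 = 4; x_3 = 14; x_4 = 10; x_5 = 0; x_6 = 6; x_7 = 2; x_8 = 16; x_9 = 8; x_{10} = 2; x_{11} = 4; x_{12} = 4.
The sequence repeats with period 10.
So x_{2379} = x_{1 + ((2379-1) mod 10)} = x_9 = 8.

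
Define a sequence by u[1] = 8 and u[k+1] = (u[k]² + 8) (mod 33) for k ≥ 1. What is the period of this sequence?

6

u[1] = 8; u[2] = 6; u[3] = 11; u[4] = 30; u[5] = 17; u[6] = 0; u[7] = 8.
The sequence repeats with period 6.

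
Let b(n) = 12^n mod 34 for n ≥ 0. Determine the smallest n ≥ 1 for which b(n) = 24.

7

Computing terms: b(0) = 1,  b(1) = 12,  b(2) = 8,  b(3) = 28,  b(4) = 30,  b(5) = 20,  b(6) = 2,  b(7) = 24,  b(8) = 16,  b(9) = 22,  b(10) = 26,  b(11) = 6,  b(12) = 4,  b(13) = 14,  b(14) = 32,  b(15) = 10,  b(16) = 18,  b(17) = 12.
Since b(17) = b(1) = 12, the sequence is eventually periodic: after a pre-period of length 1 it cycles with period 16.
The value 24 first appears (with n ≥ 1) at b(7).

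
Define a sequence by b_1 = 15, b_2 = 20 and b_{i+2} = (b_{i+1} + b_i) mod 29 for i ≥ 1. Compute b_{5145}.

3

b_1 = 15; b_2 = 20; b_3 = 6; b_4 = 26; b_5 = 3; b_6 = 0; b_7 = 3; b_8 = 3; b_9 = 6; b_{10} = 9; b_{11} = 15; b_{12} = 24; b_{13} = 10; b_{14} = 5; b_{15} = 15; b_{16} = 20.
The sequence repeats with period 14.
(5145 - 1) mod 14 = 6, so b_{5145} = b_7 = 3.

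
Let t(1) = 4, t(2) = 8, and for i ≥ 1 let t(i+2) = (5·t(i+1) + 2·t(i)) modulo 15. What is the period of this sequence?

24

t(1) = 4,  t(2) = 8,  t(3) = 3,  t(4) = 1,  t(5) = 11,  t(6) = 12,  t(7) = 7,  t(8) = 14,  t(9) = 9,  t(10) = 13,  t(11) = 8,  t(12) = 6,  t(13) = 1,  t(14) = 2,  t(15) = 12,  t(16) = 4,  t(17) = 14,  t(18) = 3,  t(19) = 13,  t(20) = 11,  t(21) = 6,  t(22) = 7,  t(23) = 2,  t(24) = 9,  t(25) = 4,  t(26) = 8.
The sequence repeats with period 24.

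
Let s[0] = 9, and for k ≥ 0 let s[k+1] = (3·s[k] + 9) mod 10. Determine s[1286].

Computing terms: s[0] = 9; s[1] = 6; s[2] = 7; s[3] = 0; s[4] = 9.
Since s[4] = s[0] = 9, the sequence is periodic with period 4.
(1286 - 0) mod 4 = 2, so s[1286] = s[2] = 7.

7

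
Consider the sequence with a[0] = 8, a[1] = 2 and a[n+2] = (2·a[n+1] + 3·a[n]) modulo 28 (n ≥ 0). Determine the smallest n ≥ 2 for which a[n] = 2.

We have a[0] = 8, a[1] = 2, a[2] = 0, a[3] = 6, a[4] = 12, a[5] = 14, a[6] = 8, a[7] = 2.
The sequence repeats with period 6.
The value 2 next appears (with n ≥ 2) at a[7].

7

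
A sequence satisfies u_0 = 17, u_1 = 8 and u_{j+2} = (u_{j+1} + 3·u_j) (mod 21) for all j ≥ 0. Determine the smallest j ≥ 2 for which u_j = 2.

Computing terms: u_0 = 17,  u_1 = 8,  u_2 = 17,  u_3 = 20,  u_4 = 8,  u_5 = 5,  u_6 = 8,  u_7 = 2,  u_8 = 5,  u_9 = 11,  u_{10} = 5,  u_{11} = 17,  u_{12} = 11,  u_{13} = 20,  u_{14} = 11,  u_{15} = 8,  u_{16} = 20,  u_{17} = 2,  u_{18} = 20,  u_{19} = 5,  u_{20} = 2,  u_{21} = 17,  u_{22} = 2,  u_{23} = 11,  u_{24} = 17,  u_{25} = 8.
Since (u_{24}, u_{25}) = (u_0, u_1) = (17, 8) (two consecutive terms determine the rest), the sequence is periodic with period 24.
The value 2 first appears (with j ≥ 2) at u_7.

7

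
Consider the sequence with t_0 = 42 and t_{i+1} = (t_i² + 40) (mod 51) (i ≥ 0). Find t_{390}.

We have t_0 = 42,  t_1 = 19,  t_2 = 44,  t_3 = 38,  t_4 = 5,  t_5 = 14,  t_6 = 32,  t_7 = 44.
Since t_7 = t_2 = 44, the sequence is eventually periodic: after a pre-period of length 2 it cycles with period 5.
For i ≥ 2, t_i depends only on (i - 2) mod 5. (390 - 2) mod 5 = 3, so t_{390} = t_5 = 14.

14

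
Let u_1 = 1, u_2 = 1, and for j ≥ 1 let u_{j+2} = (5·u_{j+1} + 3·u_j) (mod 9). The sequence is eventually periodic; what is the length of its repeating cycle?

Listing terms: u_1 = 1, u_2 = 1, u_3 = 8, u_4 = 7, u_5 = 5, u_6 = 1, u_7 = 2, u_8 = 4, u_9 = 8, u_{10} = 7.
Since (u_9, u_{10}) = (u_3, u_4) = (8, 7) (two consecutive terms determine the rest), the sequence is eventually periodic: after a pre-period of length 2 it cycles with period 6.

6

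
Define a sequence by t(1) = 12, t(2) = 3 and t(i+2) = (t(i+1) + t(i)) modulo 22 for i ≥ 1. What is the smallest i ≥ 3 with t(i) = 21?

9

Computing terms: t(1) = 12; t(2) = 3; t(3) = 15; t(4) = 18; t(5) = 11; t(6) = 7; t(7) = 18; t(8) = 3; t(9) = 21; t(10) = 2; t(11) = 1; t(12) = 3; t(13) = 4; t(14) = 7; t(15) = 11; t(16) = 18; t(17) = 7; t(18) = 3; t(19) = 10; t(20) = 13; t(21) = 1; t(22) = 14; t(23) = 15; t(24) = 7; t(25) = 0; t(26) = 7; t(27) = 7; t(28) = 14; t(29) = 21; t(30) = 13; t(31) = 12; t(32) = 3.
Since (t(31), t(32)) = (t(1), t(2)) = (12, 3) (two consecutive terms determine the rest), the sequence is periodic with period 30.
The value 21 first appears (with i ≥ 3) at t(9).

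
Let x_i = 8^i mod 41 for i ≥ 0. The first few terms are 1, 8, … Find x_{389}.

5

We have x_0 = 1; x_1 = 8; x_2 = 23; x_3 = 20; x_4 = 37; x_5 = 9; x_6 = 31; x_7 = 2; x_8 = 16; x_9 = 5; x_{10} = 40; x_{11} = 33; x_{12} = 18; x_{13} = 21; x_{14} = 4; x_{15} = 32; x_{16} = 10; x_{17} = 39; x_{18} = 25; x_{19} = 36; x_{20} = 1.
The sequence repeats with period 20.
(389 - 0) mod 20 = 9, so x_{389} = x_9 = 5.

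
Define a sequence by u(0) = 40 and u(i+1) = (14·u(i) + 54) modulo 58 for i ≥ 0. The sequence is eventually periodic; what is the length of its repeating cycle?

u(0) = 40, u(1) = 34, u(2) = 8, u(3) = 50, u(4) = 0, u(5) = 54, u(6) = 56, u(7) = 26, u(8) = 12, u(9) = 48, u(10) = 30, u(11) = 10, u(12) = 20, u(13) = 44, u(14) = 32, u(15) = 38, u(16) = 6, u(17) = 22, u(18) = 14, u(19) = 18, u(20) = 16, u(21) = 46, u(22) = 2, u(23) = 24, u(24) = 42, u(25) = 4, u(26) = 52, u(27) = 28, u(28) = 40.
Since u(28) = u(0) = 40, the sequence is periodic with period 28.

28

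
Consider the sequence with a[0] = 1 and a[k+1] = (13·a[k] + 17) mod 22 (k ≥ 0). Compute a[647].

10

We have a[0] = 1, a[1] = 8, a[2] = 11, a[3] = 6, a[4] = 7, a[5] = 20, a[6] = 13, a[7] = 10, a[8] = 15, a[9] = 14, a[10] = 1.
Since a[10] = a[0] = 1, the sequence is periodic with period 10.
So a[647] = a[0 + ((647-0) mod 10)] = a[7] = 10.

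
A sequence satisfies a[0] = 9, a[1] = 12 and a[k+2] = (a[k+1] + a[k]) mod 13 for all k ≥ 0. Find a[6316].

Listing terms: a[0] = 9, a[1] = 12, a[2] = 8, a[3] = 7, a[4] = 2, a[5] = 9, a[6] = 11, a[7] = 7, a[8] = 5, a[9] = 12, a[10] = 4, a[11] = 3, a[12] = 7, a[13] = 10, a[14] = 4, a[15] = 1, a[16] = 5, a[17] = 6, a[18] = 11, a[19] = 4, a[20] = 2, a[21] = 6, a[22] = 8, a[23] = 1, a[24] = 9, a[25] = 10, a[26] = 6, a[27] = 3, a[28] = 9, a[29] = 12.
The sequence repeats with period 28.
So a[6316] = a[0 + ((6316-0) mod 28)] = a[16] = 5.

5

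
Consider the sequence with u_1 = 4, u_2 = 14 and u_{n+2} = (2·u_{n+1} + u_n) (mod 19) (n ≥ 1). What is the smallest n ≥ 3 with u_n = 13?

3

Computing terms: u_1 = 4, u_2 = 14, u_3 = 13, u_4 = 2, u_5 = 17, u_6 = 17, u_7 = 13, u_8 = 5, u_9 = 4, u_{10} = 13, u_{11} = 11, u_{12} = 16, u_{13} = 5, u_{14} = 7, u_{15} = 0, u_{16} = 7, u_{17} = 14, u_{18} = 16, u_{19} = 8, u_{20} = 13, u_{21} = 15, u_{22} = 5, u_{23} = 6, u_{24} = 17, u_{25} = 2, u_{26} = 2, u_{27} = 6, u_{28} = 14, u_{29} = 15, u_{30} = 6, u_{31} = 8, u_{32} = 3, u_{33} = 14, u_{34} = 12, u_{35} = 0, u_{36} = 12, u_{37} = 5, u_{38} = 3, u_{39} = 11, u_{40} = 6, u_{41} = 4, u_{42} = 14.
Since (u_{41}, u_{42}) = (u_1, u_2) = (4, 14) (two consecutive terms determine the rest), the sequence is periodic with period 40.
The value 13 first appears (with n ≥ 3) at u_3.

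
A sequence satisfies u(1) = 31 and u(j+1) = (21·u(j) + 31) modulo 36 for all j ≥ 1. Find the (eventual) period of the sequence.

4

We have u(1) = 31,  u(2) = 34,  u(3) = 25,  u(4) = 16,  u(5) = 7,  u(6) = 34.
Since u(6) = u(2) = 34, the sequence is eventually periodic: after a pre-period of length 1 it cycles with period 4.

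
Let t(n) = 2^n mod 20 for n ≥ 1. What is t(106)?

t(1) = 2, t(2) = 4, t(3) = 8, t(4) = 16, t(5) = 12, t(6) = 4.
Since t(6) = t(2) = 4, the sequence is eventually periodic: after a pre-period of length 1 it cycles with period 4.
For n ≥ 2, t(n) depends only on (n - 2) mod 4. (106 - 2) mod 4 = 0, so t(106) = t(2) = 4.

4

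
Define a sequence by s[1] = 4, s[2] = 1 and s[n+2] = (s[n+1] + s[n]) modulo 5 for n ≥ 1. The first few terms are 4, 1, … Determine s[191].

1

s[1] = 4,  s[2] = 1,  s[3] = 0,  s[4] = 1,  s[5] = 1,  s[6] = 2,  s[7] = 3,  s[8] = 0,  s[9] = 3,  s[10] = 3,  s[11] = 1,  s[12] = 4,  s[13] = 0,  s[14] = 4,  s[15] = 4,  s[16] = 3,  s[17] = 2,  s[18] = 0,  s[19] = 2,  s[20] = 2,  s[21] = 4,  s[22] = 1.
Since (s[21], s[22]) = (s[1], s[2]) = (4, 1) (two consecutive terms determine the rest), the sequence is periodic with period 20.
So s[191] = s[1 + ((191-1) mod 20)] = s[11] = 1.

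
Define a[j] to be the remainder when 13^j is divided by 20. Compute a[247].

17

Listing terms: a[1] = 13; a[2] = 9; a[3] = 17; a[4] = 1; a[5] = 13.
The sequence repeats with period 4.
(247 - 1) mod 4 = 2, so a[247] = a[3] = 17.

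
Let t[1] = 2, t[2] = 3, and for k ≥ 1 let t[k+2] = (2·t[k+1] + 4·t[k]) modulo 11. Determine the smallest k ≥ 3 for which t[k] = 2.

t[1] = 2, t[2] = 3, t[3] = 3, t[4] = 7, t[5] = 4, t[6] = 3, t[7] = 0, t[8] = 1, t[9] = 2, t[10] = 8, t[11] = 2, t[12] = 3.
The sequence repeats with period 10.
The value 2 first appears (with k ≥ 3) at t[9].

9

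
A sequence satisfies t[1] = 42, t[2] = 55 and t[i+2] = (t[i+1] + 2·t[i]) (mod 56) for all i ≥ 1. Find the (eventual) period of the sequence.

We have t[1] = 42; t[2] = 55; t[3] = 27; t[4] = 25; t[5] = 23; t[6] = 17; t[7] = 7; t[8] = 41; t[9] = 55; t[10] = 25; t[11] = 23.
Since (t[10], t[11]) = (t[4], t[5]) = (25, 23) (two consecutive terms determine the rest), the sequence is eventually periodic: after a pre-period of length 3 it cycles with period 6.

6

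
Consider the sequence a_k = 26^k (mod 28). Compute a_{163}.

Listing terms: a_0 = 1,  a_1 = 26,  a_2 = 4,  a_3 = 20,  a_4 = 16,  a_5 = 24,  a_6 = 8,  a_7 = 12,  a_8 = 4.
Since a_8 = a_2 = 4, the sequence is eventually periodic: after a pre-period of length 2 it cycles with period 6.
For k ≥ 2, a_k depends only on (k - 2) mod 6. (163 - 2) mod 6 = 5, so a_{163} = a_7 = 12.

12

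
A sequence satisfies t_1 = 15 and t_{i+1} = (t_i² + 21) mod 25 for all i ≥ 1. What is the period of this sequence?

We have t_1 = 15,  t_2 = 21,  t_3 = 12,  t_4 = 15.
The sequence repeats with period 3.

3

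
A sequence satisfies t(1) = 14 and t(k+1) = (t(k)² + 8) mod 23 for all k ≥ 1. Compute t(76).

Listing terms: t(1) = 14,  t(2) = 20,  t(3) = 17,  t(4) = 21,  t(5) = 12,  t(6) = 14.
The sequence repeats with period 5.
So t(76) = t(1 + ((76-1) mod 5)) = t(1) = 14.

14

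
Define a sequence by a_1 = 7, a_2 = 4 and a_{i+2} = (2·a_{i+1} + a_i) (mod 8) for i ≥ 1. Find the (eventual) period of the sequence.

a_1 = 7; a_2 = 4; a_3 = 7; a_4 = 2; a_5 = 3; a_6 = 0; a_7 = 3; a_8 = 6; a_9 = 7; a_{10} = 4.
Since (a_9, a_{10}) = (a_1, a_2) = (7, 4) (two consecutive terms determine the rest), the sequence is periodic with period 8.

8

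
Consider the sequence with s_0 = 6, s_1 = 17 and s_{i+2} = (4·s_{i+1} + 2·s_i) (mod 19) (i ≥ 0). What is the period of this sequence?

9

We have s_0 = 6, s_1 = 17, s_2 = 4, s_3 = 12, s_4 = 18, s_5 = 1, s_6 = 2, s_7 = 10, s_8 = 6, s_9 = 6, s_{10} = 17.
The sequence repeats with period 9.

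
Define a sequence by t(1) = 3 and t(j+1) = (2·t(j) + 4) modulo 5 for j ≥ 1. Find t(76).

We have t(1) = 3,  t(2) = 0,  t(3) = 4,  t(4) = 2,  t(5) = 3.
The sequence repeats with period 4.
(76 - 1) mod 4 = 3, so t(76) = t(4) = 2.

2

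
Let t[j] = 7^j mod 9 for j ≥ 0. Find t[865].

Computing terms: t[0] = 1, t[1] = 7, t[2] = 4, t[3] = 1.
The sequence repeats with period 3.
(865 - 0) mod 3 = 1, so t[865] = t[1] = 7.

7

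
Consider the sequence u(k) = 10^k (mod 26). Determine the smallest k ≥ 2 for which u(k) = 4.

5

Listing terms: u(1) = 10; u(2) = 22; u(3) = 12; u(4) = 16; u(5) = 4; u(6) = 14; u(7) = 10.
Since u(7) = u(1) = 10, the sequence is periodic with period 6.
The value 4 first appears (with k ≥ 2) at u(5).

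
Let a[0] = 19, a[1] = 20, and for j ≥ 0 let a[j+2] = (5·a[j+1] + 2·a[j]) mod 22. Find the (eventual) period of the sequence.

a[0] = 19,  a[1] = 20,  a[2] = 6,  a[3] = 4,  a[4] = 10,  a[5] = 14,  a[6] = 2,  a[7] = 16,  a[8] = 18,  a[9] = 12,  a[10] = 8,  a[11] = 20,  a[12] = 6.
Since (a[11], a[12]) = (a[1], a[2]) = (20, 6) (two consecutive terms determine the rest), the sequence is eventually periodic: after a pre-period of length 1 it cycles with period 10.

10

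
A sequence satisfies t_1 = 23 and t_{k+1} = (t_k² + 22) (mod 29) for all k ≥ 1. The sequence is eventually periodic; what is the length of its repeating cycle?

t_1 = 23, t_2 = 0, t_3 = 22, t_4 = 13, t_5 = 17, t_6 = 21, t_7 = 28, t_8 = 23.
Since t_8 = t_1 = 23, the sequence is periodic with period 7.

7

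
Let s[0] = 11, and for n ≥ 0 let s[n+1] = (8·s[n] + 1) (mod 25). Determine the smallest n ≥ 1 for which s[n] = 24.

Listing terms: s[0] = 11, s[1] = 14, s[2] = 13, s[3] = 5, s[4] = 16, s[5] = 4, s[6] = 8, s[7] = 15, s[8] = 21, s[9] = 19, s[10] = 3, s[11] = 0, s[12] = 1, s[13] = 9, s[14] = 23, s[15] = 10, s[16] = 6, s[17] = 24, s[18] = 18, s[19] = 20, s[20] = 11.
The sequence repeats with period 20.
The value 24 first appears (with n ≥ 1) at s[17].

17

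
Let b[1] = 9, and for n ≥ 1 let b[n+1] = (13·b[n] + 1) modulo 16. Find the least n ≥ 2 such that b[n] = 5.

5

b[1] = 9,  b[2] = 6,  b[3] = 15,  b[4] = 4,  b[5] = 5,  b[6] = 2,  b[7] = 11,  b[8] = 0,  b[9] = 1,  b[10] = 14,  b[11] = 7,  b[12] = 12,  b[13] = 13,  b[14] = 10,  b[15] = 3,  b[16] = 8,  b[17] = 9.
Since b[17] = b[1] = 9, the sequence is periodic with period 16.
The value 5 first appears (with n ≥ 2) at b[5].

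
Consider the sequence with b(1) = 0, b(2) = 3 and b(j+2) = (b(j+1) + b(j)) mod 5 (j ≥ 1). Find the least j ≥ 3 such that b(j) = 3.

3

Computing terms: b(1) = 0,  b(2) = 3,  b(3) = 3,  b(4) = 1,  b(5) = 4,  b(6) = 0,  b(7) = 4,  b(8) = 4,  b(9) = 3,  b(10) = 2,  b(11) = 0,  b(12) = 2,  b(13) = 2,  b(14) = 4,  b(15) = 1,  b(16) = 0,  b(17) = 1,  b(18) = 1,  b(19) = 2,  b(20) = 3,  b(21) = 0,  b(22) = 3.
The sequence repeats with period 20.
The value 3 first appears (with j ≥ 3) at b(3).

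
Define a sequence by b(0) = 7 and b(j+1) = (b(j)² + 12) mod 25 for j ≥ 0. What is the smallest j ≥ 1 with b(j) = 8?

2

Listing terms: b(0) = 7; b(1) = 11; b(2) = 8; b(3) = 1; b(4) = 13; b(5) = 6; b(6) = 23; b(7) = 16; b(8) = 18; b(9) = 11.
Since b(9) = b(1) = 11, the sequence is eventually periodic: after a pre-period of length 1 it cycles with period 8.
The value 8 first appears (with j ≥ 1) at b(2).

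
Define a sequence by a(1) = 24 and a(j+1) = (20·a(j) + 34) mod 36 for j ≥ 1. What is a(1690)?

We have a(1) = 24,  a(2) = 10,  a(3) = 18,  a(4) = 34,  a(5) = 30,  a(6) = 22,  a(7) = 6,  a(8) = 10.
Since a(8) = a(2) = 10, the sequence is eventually periodic: after a pre-period of length 1 it cycles with period 6.
For j ≥ 2, a(j) depends only on (j - 2) mod 6. (1690 - 2) mod 6 = 2, so a(1690) = a(4) = 34.

34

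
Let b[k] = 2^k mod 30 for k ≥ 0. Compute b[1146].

4

Computing terms: b[0] = 1, b[1] = 2, b[2] = 4, b[3] = 8, b[4] = 16, b[5] = 2.
Since b[5] = b[1] = 2, the sequence is eventually periodic: after a pre-period of length 1 it cycles with period 4.
For k ≥ 1, b[k] depends only on (k - 1) mod 4. (1146 - 1) mod 4 = 1, so b[1146] = b[2] = 4.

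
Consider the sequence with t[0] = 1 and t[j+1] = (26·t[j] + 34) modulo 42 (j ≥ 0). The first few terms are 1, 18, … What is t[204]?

22

Listing terms: t[0] = 1, t[1] = 18, t[2] = 40, t[3] = 24, t[4] = 28, t[5] = 6, t[6] = 22, t[7] = 18.
Since t[7] = t[1] = 18, the sequence is eventually periodic: after a pre-period of length 1 it cycles with period 6.
For j ≥ 1, t[j] depends only on (j - 1) mod 6. (204 - 1) mod 6 = 5, so t[204] = t[6] = 22.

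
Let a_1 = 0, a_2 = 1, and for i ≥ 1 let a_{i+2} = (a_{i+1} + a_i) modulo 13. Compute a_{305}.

Computing terms: a_1 = 0, a_2 = 1, a_3 = 1, a_4 = 2, a_5 = 3, a_6 = 5, a_7 = 8, a_8 = 0, a_9 = 8, a_{10} = 8, a_{11} = 3, a_{12} = 11, a_{13} = 1, a_{14} = 12, a_{15} = 0, a_{16} = 12, a_{17} = 12, a_{18} = 11, a_{19} = 10, a_{20} = 8, a_{21} = 5, a_{22} = 0, a_{23} = 5, a_{24} = 5, a_{25} = 10, a_{26} = 2, a_{27} = 12, a_{28} = 1, a_{29} = 0, a_{30} = 1.
Since (a_{29}, a_{30}) = (a_1, a_2) = (0, 1) (two consecutive terms determine the rest), the sequence is periodic with period 28.
So a_{305} = a_{1 + ((305-1) mod 28)} = a_{25} = 10.

10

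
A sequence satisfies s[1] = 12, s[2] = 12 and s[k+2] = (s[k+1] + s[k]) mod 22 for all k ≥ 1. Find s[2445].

16

Computing terms: s[1] = 12; s[2] = 12; s[3] = 2; s[4] = 14; s[5] = 16; s[6] = 8; s[7] = 2; s[8] = 10; s[9] = 12; s[10] = 0; s[11] = 12; s[12] = 12.
The sequence repeats with period 10.
(2445 - 1) mod 10 = 4, so s[2445] = s[5] = 16.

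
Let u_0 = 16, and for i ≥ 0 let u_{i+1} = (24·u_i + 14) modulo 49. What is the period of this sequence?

42

u_0 = 16; u_1 = 6; u_2 = 11; u_3 = 33; u_4 = 22; u_5 = 3; u_6 = 37; u_7 = 20; u_8 = 4; u_9 = 12; u_{10} = 8; u_{11} = 10; u_{12} = 9; u_{13} = 34; u_{14} = 46; u_{15} = 40; u_{16} = 43; u_{17} = 17; u_{18} = 30; u_{19} = 48; u_{20} = 39; u_{21} = 19; u_{22} = 29; u_{23} = 24; u_{24} = 2; u_{25} = 13; u_{26} = 32; u_{27} = 47; u_{28} = 15; u_{29} = 31; u_{30} = 23; u_{31} = 27; u_{32} = 25; u_{33} = 26; u_{34} = 1; u_{35} = 38; u_{36} = 44; u_{37} = 41; u_{38} = 18; u_{39} = 5; u_{40} = 36; u_{41} = 45; u_{42} = 16.
The sequence repeats with period 42.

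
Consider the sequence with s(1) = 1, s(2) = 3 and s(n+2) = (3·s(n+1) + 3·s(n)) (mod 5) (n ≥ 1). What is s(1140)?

We have s(1) = 1, s(2) = 3, s(3) = 2, s(4) = 0, s(5) = 1, s(6) = 3.
Since (s(5), s(6)) = (s(1), s(2)) = (1, 3) (two consecutive terms determine the rest), the sequence is periodic with period 4.
(1140 - 1) mod 4 = 3, so s(1140) = s(4) = 0.

0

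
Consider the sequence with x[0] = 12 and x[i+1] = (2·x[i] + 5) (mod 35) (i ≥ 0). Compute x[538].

Listing terms: x[0] = 12; x[1] = 29; x[2] = 28; x[3] = 26; x[4] = 22; x[5] = 14; x[6] = 33; x[7] = 1; x[8] = 7; x[9] = 19; x[10] = 8; x[11] = 21; x[12] = 12.
The sequence repeats with period 12.
So x[538] = x[0 + ((538-0) mod 12)] = x[10] = 8.

8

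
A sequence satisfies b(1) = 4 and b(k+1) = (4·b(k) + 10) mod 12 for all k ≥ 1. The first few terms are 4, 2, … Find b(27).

Listing terms: b(1) = 4; b(2) = 2; b(3) = 6; b(4) = 10; b(5) = 2.
Since b(5) = b(2) = 2, the sequence is eventually periodic: after a pre-period of length 1 it cycles with period 3.
For k ≥ 2, b(k) depends only on (k - 2) mod 3. (27 - 2) mod 3 = 1, so b(27) = b(3) = 6.

6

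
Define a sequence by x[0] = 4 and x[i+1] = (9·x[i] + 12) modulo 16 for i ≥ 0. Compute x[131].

8

Computing terms: x[0] = 4; x[1] = 0; x[2] = 12; x[3] = 8; x[4] = 4.
Since x[4] = x[0] = 4, the sequence is periodic with period 4.
So x[131] = x[0 + ((131-0) mod 4)] = x[3] = 8.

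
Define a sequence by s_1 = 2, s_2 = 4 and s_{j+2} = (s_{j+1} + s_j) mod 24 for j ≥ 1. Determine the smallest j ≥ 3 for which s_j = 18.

7

Computing terms: s_1 = 2,  s_2 = 4,  s_3 = 6,  s_4 = 10,  s_5 = 16,  s_6 = 2,  s_7 = 18,  s_8 = 20,  s_9 = 14,  s_{10} = 10,  s_{11} = 0,  s_{12} = 10,  s_{13} = 10,  s_{14} = 20,  s_{15} = 6,  s_{16} = 2,  s_{17} = 8,  s_{18} = 10,  s_{19} = 18,  s_{20} = 4,  s_{21} = 22,  s_{22} = 2,  s_{23} = 0,  s_{24} = 2,  s_{25} = 2,  s_{26} = 4.
The sequence repeats with period 24.
The value 18 first appears (with j ≥ 3) at s_7.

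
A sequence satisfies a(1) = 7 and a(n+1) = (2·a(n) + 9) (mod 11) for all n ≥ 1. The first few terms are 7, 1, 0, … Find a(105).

5

a(1) = 7, a(2) = 1, a(3) = 0, a(4) = 9, a(5) = 5, a(6) = 8, a(7) = 3, a(8) = 4, a(9) = 6, a(10) = 10, a(11) = 7.
Since a(11) = a(1) = 7, the sequence is periodic with period 10.
So a(105) = a(1 + ((105-1) mod 10)) = a(5) = 5.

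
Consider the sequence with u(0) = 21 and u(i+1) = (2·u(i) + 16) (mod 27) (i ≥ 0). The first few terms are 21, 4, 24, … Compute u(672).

3

u(0) = 21; u(1) = 4; u(2) = 24; u(3) = 10; u(4) = 9; u(5) = 7; u(6) = 3; u(7) = 22; u(8) = 6; u(9) = 1; u(10) = 18; u(11) = 25; u(12) = 12; u(13) = 13; u(14) = 15; u(15) = 19; u(16) = 0; u(17) = 16; u(18) = 21.
Since u(18) = u(0) = 21, the sequence is periodic with period 18.
So u(672) = u(0 + ((672-0) mod 18)) = u(6) = 3.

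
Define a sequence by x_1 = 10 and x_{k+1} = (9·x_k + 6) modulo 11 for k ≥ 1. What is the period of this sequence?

x_1 = 10; x_2 = 8; x_3 = 1; x_4 = 4; x_5 = 9; x_6 = 10.
Since x_6 = x_1 = 10, the sequence is periodic with period 5.

5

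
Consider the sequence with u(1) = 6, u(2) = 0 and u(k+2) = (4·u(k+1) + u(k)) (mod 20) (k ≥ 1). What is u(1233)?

14

Computing terms: u(1) = 6, u(2) = 0, u(3) = 6, u(4) = 4, u(5) = 2, u(6) = 12, u(7) = 10, u(8) = 12, u(9) = 18, u(10) = 4, u(11) = 14, u(12) = 0, u(13) = 14, u(14) = 16, u(15) = 18, u(16) = 8, u(17) = 10, u(18) = 8, u(19) = 2, u(20) = 16, u(21) = 6, u(22) = 0.
Since (u(21), u(22)) = (u(1), u(2)) = (6, 0) (two consecutive terms determine the rest), the sequence is periodic with period 20.
So u(1233) = u(1 + ((1233-1) mod 20)) = u(13) = 14.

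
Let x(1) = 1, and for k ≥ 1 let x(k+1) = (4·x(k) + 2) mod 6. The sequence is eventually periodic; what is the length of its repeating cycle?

x(1) = 1; x(2) = 0; x(3) = 2; x(4) = 4; x(5) = 0.
Since x(5) = x(2) = 0, the sequence is eventually periodic: after a pre-period of length 1 it cycles with period 3.

3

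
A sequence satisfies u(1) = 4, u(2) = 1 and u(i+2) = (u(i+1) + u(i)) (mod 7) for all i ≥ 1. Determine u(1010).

Listing terms: u(1) = 4,  u(2) = 1,  u(3) = 5,  u(4) = 6,  u(5) = 4,  u(6) = 3,  u(7) = 0,  u(8) = 3,  u(9) = 3,  u(10) = 6,  u(11) = 2,  u(12) = 1,  u(13) = 3,  u(14) = 4,  u(15) = 0,  u(16) = 4,  u(17) = 4,  u(18) = 1.
The sequence repeats with period 16.
So u(1010) = u(1 + ((1010-1) mod 16)) = u(2) = 1.

1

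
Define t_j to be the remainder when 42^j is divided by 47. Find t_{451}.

27

We have t_0 = 1,  t_1 = 42,  t_2 = 25,  t_3 = 16,  t_4 = 14,  t_5 = 24,  t_6 = 21,  t_7 = 36,  t_8 = 8,  t_9 = 7,  t_{10} = 12,  t_{11} = 34,  t_{12} = 18,  t_{13} = 4,  t_{14} = 27,  t_{15} = 6,  t_{16} = 17,  t_{17} = 9,  t_{18} = 2,  t_{19} = 37,  t_{20} = 3,  t_{21} = 32,  t_{22} = 28,  t_{23} = 1.
Since t_{23} = t_0 = 1, the sequence is periodic with period 23.
(451 - 0) mod 23 = 14, so t_{451} = t_{14} = 27.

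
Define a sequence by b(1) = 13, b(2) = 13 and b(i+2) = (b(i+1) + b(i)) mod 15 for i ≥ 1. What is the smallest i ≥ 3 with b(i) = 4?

We have b(1) = 13; b(2) = 13; b(3) = 11; b(4) = 9; b(5) = 5; b(6) = 14; b(7) = 4; b(8) = 3; b(9) = 7; b(10) = 10; b(11) = 2; b(12) = 12; b(13) = 14; b(14) = 11; b(15) = 10; b(16) = 6; b(17) = 1; b(18) = 7; b(19) = 8; b(20) = 0; b(21) = 8; b(22) = 8; b(23) = 1; b(24) = 9; b(25) = 10; b(26) = 4; b(27) = 14; b(28) = 3; b(29) = 2; b(30) = 5; b(31) = 7; b(32) = 12; b(33) = 4; b(34) = 1; b(35) = 5; b(36) = 6; b(37) = 11; b(38) = 2; b(39) = 13; b(40) = 0; b(41) = 13; b(42) = 13.
Since (b(41), b(42)) = (b(1), b(2)) = (13, 13) (two consecutive terms determine the rest), the sequence is periodic with period 40.
The value 4 first appears (with i ≥ 3) at b(7).

7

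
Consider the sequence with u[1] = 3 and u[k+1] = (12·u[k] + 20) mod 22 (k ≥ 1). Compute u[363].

Listing terms: u[1] = 3,  u[2] = 12,  u[3] = 10,  u[4] = 8,  u[5] = 6,  u[6] = 4,  u[7] = 2,  u[8] = 0,  u[9] = 20,  u[10] = 18,  u[11] = 16,  u[12] = 14,  u[13] = 12.
Since u[13] = u[2] = 12, the sequence is eventually periodic: after a pre-period of length 1 it cycles with period 11.
For k ≥ 2, u[k] depends only on (k - 2) mod 11. (363 - 2) mod 11 = 9, so u[363] = u[11] = 16.

16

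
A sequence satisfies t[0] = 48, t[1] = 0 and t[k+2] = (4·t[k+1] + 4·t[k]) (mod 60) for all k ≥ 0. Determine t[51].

We have t[0] = 48,  t[1] = 0,  t[2] = 12,  t[3] = 48,  t[4] = 0.
Since (t[3], t[4]) = (t[0], t[1]) = (48, 0) (two consecutive terms determine the rest), the sequence is periodic with period 3.
So t[51] = t[0 + ((51-0) mod 3)] = t[0] = 48.

48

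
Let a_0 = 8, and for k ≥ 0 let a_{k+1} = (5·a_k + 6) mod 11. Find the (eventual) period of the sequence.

Computing terms: a_0 = 8; a_1 = 2; a_2 = 5; a_3 = 9; a_4 = 7; a_5 = 8.
The sequence repeats with period 5.

5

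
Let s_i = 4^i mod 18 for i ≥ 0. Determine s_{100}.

We have s_0 = 1; s_1 = 4; s_2 = 16; s_3 = 10; s_4 = 4.
Since s_4 = s_1 = 4, the sequence is eventually periodic: after a pre-period of length 1 it cycles with period 3.
For i ≥ 1, s_i depends only on (i - 1) mod 3. (100 - 1) mod 3 = 0, so s_{100} = s_1 = 4.

4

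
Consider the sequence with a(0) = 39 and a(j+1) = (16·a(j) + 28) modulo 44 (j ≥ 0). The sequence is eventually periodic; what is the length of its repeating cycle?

Listing terms: a(0) = 39, a(1) = 36, a(2) = 32, a(3) = 12, a(4) = 0, a(5) = 28, a(6) = 36.
Since a(6) = a(1) = 36, the sequence is eventually periodic: after a pre-period of length 1 it cycles with period 5.

5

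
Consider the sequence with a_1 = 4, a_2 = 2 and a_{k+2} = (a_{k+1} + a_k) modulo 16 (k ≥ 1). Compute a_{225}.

14

We have a_1 = 4,  a_2 = 2,  a_3 = 6,  a_4 = 8,  a_5 = 14,  a_6 = 6,  a_7 = 4,  a_8 = 10,  a_9 = 14,  a_{10} = 8,  a_{11} = 6,  a_{12} = 14,  a_{13} = 4,  a_{14} = 2.
Since (a_{13}, a_{14}) = (a_1, a_2) = (4, 2) (two consecutive terms determine the rest), the sequence is periodic with period 12.
So a_{225} = a_{1 + ((225-1) mod 12)} = a_9 = 14.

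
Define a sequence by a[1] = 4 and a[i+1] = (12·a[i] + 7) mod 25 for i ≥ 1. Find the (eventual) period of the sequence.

20

a[1] = 4, a[2] = 5, a[3] = 17, a[4] = 11, a[5] = 14, a[6] = 0, a[7] = 7, a[8] = 16, a[9] = 24, a[10] = 20, a[11] = 22, a[12] = 21, a[13] = 9, a[14] = 15, a[15] = 12, a[16] = 1, a[17] = 19, a[18] = 10, a[19] = 2, a[20] = 6, a[21] = 4.
The sequence repeats with period 20.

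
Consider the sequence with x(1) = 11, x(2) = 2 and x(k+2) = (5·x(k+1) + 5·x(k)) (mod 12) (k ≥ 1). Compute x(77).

8

We have x(1) = 11; x(2) = 2; x(3) = 5; x(4) = 11; x(5) = 8; x(6) = 11; x(7) = 11; x(8) = 2.
Since (x(7), x(8)) = (x(1), x(2)) = (11, 2) (two consecutive terms determine the rest), the sequence is periodic with period 6.
(77 - 1) mod 6 = 4, so x(77) = x(5) = 8.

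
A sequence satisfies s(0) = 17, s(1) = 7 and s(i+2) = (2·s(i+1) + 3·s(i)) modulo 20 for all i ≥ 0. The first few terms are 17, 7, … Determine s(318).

5

Computing terms: s(0) = 17,  s(1) = 7,  s(2) = 5,  s(3) = 11,  s(4) = 17,  s(5) = 7.
The sequence repeats with period 4.
So s(318) = s(0 + ((318-0) mod 4)) = s(2) = 5.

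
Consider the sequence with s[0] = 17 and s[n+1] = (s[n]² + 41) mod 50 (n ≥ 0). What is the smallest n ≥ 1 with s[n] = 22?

3

Listing terms: s[0] = 17; s[1] = 30; s[2] = 41; s[3] = 22; s[4] = 25; s[5] = 16; s[6] = 47; s[7] = 0; s[8] = 41.
Since s[8] = s[2] = 41, the sequence is eventually periodic: after a pre-period of length 2 it cycles with period 6.
The value 22 first appears (with n ≥ 1) at s[3].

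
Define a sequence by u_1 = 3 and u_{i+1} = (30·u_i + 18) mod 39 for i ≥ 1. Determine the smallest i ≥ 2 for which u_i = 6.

6

Computing terms: u_1 = 3,  u_2 = 30,  u_3 = 21,  u_4 = 24,  u_5 = 36,  u_6 = 6,  u_7 = 3.
The sequence repeats with period 6.
The value 6 first appears (with i ≥ 2) at u_6.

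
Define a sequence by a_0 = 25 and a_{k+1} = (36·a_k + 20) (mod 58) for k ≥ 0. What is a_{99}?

50

We have a_0 = 25; a_1 = 50; a_2 = 22; a_3 = 0; a_4 = 20; a_5 = 44; a_6 = 38; a_7 = 54; a_8 = 50.
Since a_8 = a_1 = 50, the sequence is eventually periodic: after a pre-period of length 1 it cycles with period 7.
For k ≥ 1, a_k depends only on (k - 1) mod 7. (99 - 1) mod 7 = 0, so a_{99} = a_1 = 50.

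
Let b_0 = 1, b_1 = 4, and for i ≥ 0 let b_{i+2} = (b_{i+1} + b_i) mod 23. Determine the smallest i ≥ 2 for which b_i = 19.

Listing terms: b_0 = 1, b_1 = 4, b_2 = 5, b_3 = 9, b_4 = 14, b_5 = 0, b_6 = 14, b_7 = 14, b_8 = 5, b_9 = 19, b_{10} = 1, b_{11} = 20, b_{12} = 21, b_{13} = 18, b_{14} = 16, b_{15} = 11, b_{16} = 4, b_{17} = 15, b_{18} = 19, b_{19} = 11, b_{20} = 7, b_{21} = 18, b_{22} = 2, b_{23} = 20, b_{24} = 22, b_{25} = 19, b_{26} = 18, b_{27} = 14, b_{28} = 9, b_{29} = 0, b_{30} = 9, b_{31} = 9, b_{32} = 18, b_{33} = 4, b_{34} = 22, b_{35} = 3, b_{36} = 2, b_{37} = 5, b_{38} = 7, b_{39} = 12, b_{40} = 19, b_{41} = 8, b_{42} = 4, b_{43} = 12, b_{44} = 16, b_{45} = 5, b_{46} = 21, b_{47} = 3, b_{48} = 1, b_{49} = 4.
Since (b_{48}, b_{49}) = (b_0, b_1) = (1, 4) (two consecutive terms determine the rest), the sequence is periodic with period 48.
The value 19 first appears (with i ≥ 2) at b_9.

9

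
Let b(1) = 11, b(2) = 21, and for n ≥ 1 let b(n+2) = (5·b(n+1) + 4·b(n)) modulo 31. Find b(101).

14

Computing terms: b(1) = 11; b(2) = 21; b(3) = 25; b(4) = 23; b(5) = 29; b(6) = 20; b(7) = 30; b(8) = 13; b(9) = 30; b(10) = 16; b(11) = 14; b(12) = 10; b(13) = 13; b(14) = 12; b(15) = 19; b(16) = 19; b(17) = 16; b(18) = 1; b(19) = 7; b(20) = 8; b(21) = 6; b(22) = 0; b(23) = 24; b(24) = 27; b(25) = 14; b(26) = 23; b(27) = 16; b(28) = 17; b(29) = 25; b(30) = 7; b(31) = 11; b(32) = 21.
The sequence repeats with period 30.
So b(101) = b(1 + ((101-1) mod 30)) = b(11) = 14.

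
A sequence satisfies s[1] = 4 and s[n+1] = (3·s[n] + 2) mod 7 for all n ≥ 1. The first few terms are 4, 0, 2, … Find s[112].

Listing terms: s[1] = 4,  s[2] = 0,  s[3] = 2,  s[4] = 1,  s[5] = 5,  s[6] = 3,  s[7] = 4.
Since s[7] = s[1] = 4, the sequence is periodic with period 6.
So s[112] = s[1 + ((112-1) mod 6)] = s[4] = 1.

1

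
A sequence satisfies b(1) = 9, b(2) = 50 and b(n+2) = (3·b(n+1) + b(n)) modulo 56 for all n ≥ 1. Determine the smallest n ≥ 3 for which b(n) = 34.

Computing terms: b(1) = 9; b(2) = 50; b(3) = 47; b(4) = 23; b(5) = 4; b(6) = 35; b(7) = 53; b(8) = 26; b(9) = 19; b(10) = 27; b(11) = 44; b(12) = 47; b(13) = 17; b(14) = 42; b(15) = 31; b(16) = 23; b(17) = 44; b(18) = 43; b(19) = 5; b(20) = 2; b(21) = 11; b(22) = 35; b(23) = 4; b(24) = 47; b(25) = 33; b(26) = 34; b(27) = 23; b(28) = 47; b(29) = 52; b(30) = 35; b(31) = 45; b(32) = 2; b(33) = 51; b(34) = 43; b(35) = 12; b(36) = 23; b(37) = 25; b(38) = 42; b(39) = 39; b(40) = 47; b(41) = 12; b(42) = 27; b(43) = 37; b(44) = 26; b(45) = 3; b(46) = 35; b(47) = 52; b(48) = 23; b(49) = 9; b(50) = 50.
The sequence repeats with period 48.
The value 34 first appears (with n ≥ 3) at b(26).

26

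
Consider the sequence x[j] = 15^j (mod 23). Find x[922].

Listing terms: x[1] = 15, x[2] = 18, x[3] = 17, x[4] = 2, x[5] = 7, x[6] = 13, x[7] = 11, x[8] = 4, x[9] = 14, x[10] = 3, x[11] = 22, x[12] = 8, x[13] = 5, x[14] = 6, x[15] = 21, x[16] = 16, x[17] = 10, x[18] = 12, x[19] = 19, x[20] = 9, x[21] = 20, x[22] = 1, x[23] = 15.
Since x[23] = x[1] = 15, the sequence is periodic with period 22.
(922 - 1) mod 22 = 19, so x[922] = x[20] = 9.

9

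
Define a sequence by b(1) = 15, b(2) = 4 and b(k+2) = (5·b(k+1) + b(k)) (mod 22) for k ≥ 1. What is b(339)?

Listing terms: b(1) = 15,  b(2) = 4,  b(3) = 13,  b(4) = 3,  b(5) = 6,  b(6) = 11,  b(7) = 17,  b(8) = 8,  b(9) = 13,  b(10) = 7,  b(11) = 4,  b(12) = 5,  b(13) = 7,  b(14) = 18,  b(15) = 9,  b(16) = 19,  b(17) = 16,  b(18) = 11,  b(19) = 5,  b(20) = 14,  b(21) = 9,  b(22) = 15,  b(23) = 18,  b(24) = 17,  b(25) = 15,  b(26) = 4.
The sequence repeats with period 24.
(339 - 1) mod 24 = 2, so b(339) = b(3) = 13.

13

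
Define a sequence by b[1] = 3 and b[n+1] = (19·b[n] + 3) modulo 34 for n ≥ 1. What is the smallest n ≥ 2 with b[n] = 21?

3

Computing terms: b[1] = 3; b[2] = 26; b[3] = 21; b[4] = 28; b[5] = 25; b[6] = 2; b[7] = 7; b[8] = 0; b[9] = 3.
Since b[9] = b[1] = 3, the sequence is periodic with period 8.
The value 21 first appears (with n ≥ 2) at b[3].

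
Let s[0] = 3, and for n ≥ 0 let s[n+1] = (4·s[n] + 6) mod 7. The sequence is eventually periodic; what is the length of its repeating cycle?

We have s[0] = 3, s[1] = 4, s[2] = 1, s[3] = 3.
Since s[3] = s[0] = 3, the sequence is periodic with period 3.

3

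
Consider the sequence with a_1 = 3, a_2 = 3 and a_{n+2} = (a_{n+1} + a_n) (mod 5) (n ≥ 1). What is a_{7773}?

Computing terms: a_1 = 3, a_2 = 3, a_3 = 1, a_4 = 4, a_5 = 0, a_6 = 4, a_7 = 4, a_8 = 3, a_9 = 2, a_{10} = 0, a_{11} = 2, a_{12} = 2, a_{13} = 4, a_{14} = 1, a_{15} = 0, a_{16} = 1, a_{17} = 1, a_{18} = 2, a_{19} = 3, a_{20} = 0, a_{21} = 3, a_{22} = 3.
Since (a_{21}, a_{22}) = (a_1, a_2) = (3, 3) (two consecutive terms determine the rest), the sequence is periodic with period 20.
So a_{7773} = a_{1 + ((7773-1) mod 20)} = a_{13} = 4.

4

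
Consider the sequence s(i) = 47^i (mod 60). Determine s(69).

47

We have s(0) = 1, s(1) = 47, s(2) = 49, s(3) = 23, s(4) = 1.
The sequence repeats with period 4.
So s(69) = s(0 + ((69-0) mod 4)) = s(1) = 47.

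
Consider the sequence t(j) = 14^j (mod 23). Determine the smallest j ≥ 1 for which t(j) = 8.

Listing terms: t(0) = 1,  t(1) = 14,  t(2) = 12,  t(3) = 7,  t(4) = 6,  t(5) = 15,  t(6) = 3,  t(7) = 19,  t(8) = 13,  t(9) = 21,  t(10) = 18,  t(11) = 22,  t(12) = 9,  t(13) = 11,  t(14) = 16,  t(15) = 17,  t(16) = 8,  t(17) = 20,  t(18) = 4,  t(19) = 10,  t(20) = 2,  t(21) = 5,  t(22) = 1.
The sequence repeats with period 22.
The value 8 first appears (with j ≥ 1) at t(16).

16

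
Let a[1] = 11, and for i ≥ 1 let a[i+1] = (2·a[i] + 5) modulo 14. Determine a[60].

3

Listing terms: a[1] = 11; a[2] = 13; a[3] = 3; a[4] = 11.
Since a[4] = a[1] = 11, the sequence is periodic with period 3.
So a[60] = a[1 + ((60-1) mod 3)] = a[3] = 3.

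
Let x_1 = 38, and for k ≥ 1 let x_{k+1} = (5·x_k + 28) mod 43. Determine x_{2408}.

16

Computing terms: x_1 = 38,  x_2 = 3,  x_3 = 0,  x_4 = 28,  x_5 = 39,  x_6 = 8,  x_7 = 25,  x_8 = 24,  x_9 = 19,  x_{10} = 37,  x_{11} = 41,  x_{12} = 18,  x_{13} = 32,  x_{14} = 16,  x_{15} = 22,  x_{16} = 9,  x_{17} = 30,  x_{18} = 6,  x_{19} = 15,  x_{20} = 17,  x_{21} = 27,  x_{22} = 34,  x_{23} = 26,  x_{24} = 29,  x_{25} = 1,  x_{26} = 33,  x_{27} = 21,  x_{28} = 4,  x_{29} = 5,  x_{30} = 10,  x_{31} = 35,  x_{32} = 31,  x_{33} = 11,  x_{34} = 40,  x_{35} = 13,  x_{36} = 7,  x_{37} = 20,  x_{38} = 42,  x_{39} = 23,  x_{40} = 14,  x_{41} = 12,  x_{42} = 2,  x_{43} = 38.
The sequence repeats with period 42.
(2408 - 1) mod 42 = 13, so x_{2408} = x_{14} = 16.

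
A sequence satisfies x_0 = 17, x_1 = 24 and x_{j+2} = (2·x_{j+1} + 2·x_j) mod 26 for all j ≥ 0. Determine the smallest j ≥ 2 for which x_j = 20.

Computing terms: x_0 = 17,  x_1 = 24,  x_2 = 4,  x_3 = 4,  x_4 = 16,  x_5 = 14,  x_6 = 8,  x_7 = 18,  x_8 = 0,  x_9 = 10,  x_{10} = 20,  x_{11} = 8,  x_{12} = 4,  x_{13} = 24,  x_{14} = 4.
Since (x_{13}, x_{14}) = (x_1, x_2) = (24, 4) (two consecutive terms determine the rest), the sequence is eventually periodic: after a pre-period of length 1 it cycles with period 12.
The value 20 first appears (with j ≥ 2) at x_{10}.

10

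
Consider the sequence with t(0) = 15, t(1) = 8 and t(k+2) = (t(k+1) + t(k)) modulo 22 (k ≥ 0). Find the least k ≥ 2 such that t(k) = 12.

22

Computing terms: t(0) = 15; t(1) = 8; t(2) = 1; t(3) = 9; t(4) = 10; t(5) = 19; t(6) = 7; t(7) = 4; t(8) = 11; t(9) = 15; t(10) = 4; t(11) = 19; t(12) = 1; t(13) = 20; t(14) = 21; t(15) = 19; t(16) = 18; t(17) = 15; t(18) = 11; t(19) = 4; t(20) = 15; t(21) = 19; t(22) = 12; t(23) = 9; t(24) = 21; t(25) = 8; t(26) = 7; t(27) = 15; t(28) = 0; t(29) = 15; t(30) = 15; t(31) = 8.
Since (t(30), t(31)) = (t(0), t(1)) = (15, 8) (two consecutive terms determine the rest), the sequence is periodic with period 30.
The value 12 first appears (with k ≥ 2) at t(22).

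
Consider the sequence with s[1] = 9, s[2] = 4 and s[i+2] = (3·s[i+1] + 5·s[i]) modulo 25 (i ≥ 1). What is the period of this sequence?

20

s[1] = 9; s[2] = 4; s[3] = 7; s[4] = 16; s[5] = 8; s[6] = 4; s[7] = 2; s[8] = 1; s[9] = 13; s[10] = 19; s[11] = 22; s[12] = 11; s[13] = 18; s[14] = 9; s[15] = 17; s[16] = 21; s[17] = 23; s[18] = 24; s[19] = 12; s[20] = 6; s[21] = 3; s[22] = 14; s[23] = 7; s[24] = 16.
Since (s[23], s[24]) = (s[3], s[4]) = (7, 16) (two consecutive terms determine the rest), the sequence is eventually periodic: after a pre-period of length 2 it cycles with period 20.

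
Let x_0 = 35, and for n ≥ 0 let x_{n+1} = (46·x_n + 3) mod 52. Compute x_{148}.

Listing terms: x_0 = 35,  x_1 = 1,  x_2 = 49,  x_3 = 21,  x_4 = 33,  x_5 = 13,  x_6 = 29,  x_7 = 37,  x_8 = 41,  x_9 = 17,  x_{10} = 5,  x_{11} = 25,  x_{12} = 9,  x_{13} = 1.
Since x_{13} = x_1 = 1, the sequence is eventually periodic: after a pre-period of length 1 it cycles with period 12.
For n ≥ 1, x_n depends only on (n - 1) mod 12. (148 - 1) mod 12 = 3, so x_{148} = x_4 = 33.

33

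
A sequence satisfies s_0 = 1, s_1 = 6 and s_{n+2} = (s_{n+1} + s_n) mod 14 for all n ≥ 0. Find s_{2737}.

We have s_0 = 1,  s_1 = 6,  s_2 = 7,  s_3 = 13,  s_4 = 6,  s_5 = 5,  s_6 = 11,  s_7 = 2,  s_8 = 13,  s_9 = 1,  s_{10} = 0,  s_{11} = 1,  s_{12} = 1,  s_{13} = 2,  s_{14} = 3,  s_{15} = 5,  s_{16} = 8,  s_{17} = 13,  s_{18} = 7,  s_{19} = 6,  s_{20} = 13,  s_{21} = 5,  s_{22} = 4,  s_{23} = 9,  s_{24} = 13,  s_{25} = 8,  s_{26} = 7,  s_{27} = 1,  s_{28} = 8,  s_{29} = 9,  s_{30} = 3,  s_{31} = 12,  s_{32} = 1,  s_{33} = 13,  s_{34} = 0,  s_{35} = 13,  s_{36} = 13,  s_{37} = 12,  s_{38} = 11,  s_{39} = 9,  s_{40} = 6,  s_{41} = 1,  s_{42} = 7,  s_{43} = 8,  s_{44} = 1,  s_{45} = 9,  s_{46} = 10,  s_{47} = 5,  s_{48} = 1,  s_{49} = 6.
Since (s_{48}, s_{49}) = (s_0, s_1) = (1, 6) (two consecutive terms determine the rest), the sequence is periodic with period 48.
So s_{2737} = s_{0 + ((2737-0) mod 48)} = s_1 = 6.

6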